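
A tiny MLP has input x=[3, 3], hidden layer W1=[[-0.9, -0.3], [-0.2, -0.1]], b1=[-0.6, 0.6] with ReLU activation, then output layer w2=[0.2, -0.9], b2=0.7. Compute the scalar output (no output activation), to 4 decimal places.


z1[0] = (-0.9)·(3) + (-0.3)·(3) - 0.6 = -4.2
z1[1] = (-0.2)·(3) + (-0.1)·(3) + 0.6 = -0.3
h = ReLU(z1) = [0.0, 0.0]
output = (0.2)·(0.0) + (-0.9)·(0.0) + 0.7 = 0.7

0.7


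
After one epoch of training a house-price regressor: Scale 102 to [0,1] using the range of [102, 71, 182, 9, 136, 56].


min=9, max=182
(102-9)/(182-9) = 93/173 = 0.5376

0.5376


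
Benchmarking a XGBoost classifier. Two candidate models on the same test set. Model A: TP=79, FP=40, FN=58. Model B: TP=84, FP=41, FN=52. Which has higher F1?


Model A: P=79/119=0.6639, R=79/137=0.5766, F1=2PR/(P+R)=2TP/(2TP+FP+FN)=158/256=0.6172
Model B: P=84/125=0.672, R=84/136=0.6176, F1=2PR/(P+R)=2TP/(2TP+FP+FN)=168/261=0.6437
0.6172 < 0.6437 → Model B

Model B


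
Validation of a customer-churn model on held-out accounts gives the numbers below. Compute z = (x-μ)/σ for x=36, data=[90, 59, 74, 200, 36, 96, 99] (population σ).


μ = 93.4286, σ = 48.2075
z = (36 - 93.4286)/48.2075 = -1.1913

-1.1913


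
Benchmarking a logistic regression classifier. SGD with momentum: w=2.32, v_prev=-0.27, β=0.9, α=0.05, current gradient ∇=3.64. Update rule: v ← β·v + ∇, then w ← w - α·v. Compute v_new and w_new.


v_new = 0.9·-0.27 + 3.64 = -0.243 + 3.64 = 3.397
w_new = 2.32 - 0.05·3.397 = 2.32 - 0.16985 = 2.15015

v_new=3.397, w_new=2.15015


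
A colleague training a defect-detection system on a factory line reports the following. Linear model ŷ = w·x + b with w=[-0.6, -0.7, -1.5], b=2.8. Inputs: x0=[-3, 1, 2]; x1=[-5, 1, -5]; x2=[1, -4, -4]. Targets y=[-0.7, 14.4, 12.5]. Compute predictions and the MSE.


ŷ0 = (-0.6)·(-3) + (-0.7)·(1) + (-1.5)·(2) + 2.8 = 0.9
ŷ1 = (-0.6)·(-5) + (-0.7)·(1) + (-1.5)·(-5) + 2.8 = 12.6
ŷ2 = (-0.6)·(1) + (-0.7)·(-4) + (-1.5)·(-4) + 2.8 = 11.0
errors² = [2.56, 3.24, 2.25]
MSE = 8.0500/3 = 2.6833

2.6833


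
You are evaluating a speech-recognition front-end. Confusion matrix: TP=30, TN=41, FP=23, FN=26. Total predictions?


Total = TP + TN + FP + FN
= 30 + 41 + 23 + 26
= 120
(Predicted positive: 53, predicted negative: 67)

120


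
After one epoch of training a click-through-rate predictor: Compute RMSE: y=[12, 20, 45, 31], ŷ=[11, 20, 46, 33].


MSE = 6/4 = 1.5
RMSE = √(6/4) = 1.2247

1.2247


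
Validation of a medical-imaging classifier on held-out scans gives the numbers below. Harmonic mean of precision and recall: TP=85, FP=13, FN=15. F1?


Precision = 85/98 = 0.8673
Recall = 85/100 = 0.85
F1 = 2·P·R/(P+R) = 2·TP/(2·TP+FP+FN) = 170/(170+13+15) = 170/198 = 0.8586

0.8586


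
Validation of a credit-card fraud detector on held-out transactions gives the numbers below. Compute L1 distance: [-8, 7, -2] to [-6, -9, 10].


d = |-8+ 6| + |7+ 9| + |-2-10|
  = 2 + 16 + 12
  = 30

30


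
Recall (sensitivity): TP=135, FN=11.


Recall = TP/(TP+FN)
= 135/(135+11)
= 135/146 = 92.47%

92.47%


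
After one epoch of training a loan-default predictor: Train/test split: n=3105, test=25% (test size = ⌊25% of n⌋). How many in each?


Test = ⌊3105·25/100⌋ = 776
Train = 3105 - 776 = 2329

Train: 2329, Test: 776


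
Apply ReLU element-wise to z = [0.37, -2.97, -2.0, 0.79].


ReLU(0.37) = max(0, 0.37) = 0.37
ReLU(-2.97) = max(0, -2.97) = 0.0
ReLU(-2.0) = max(0, -2.0) = 0.0
ReLU(0.79) = max(0, 0.79) = 0.79
result = [0.37, 0.0, 0.0, 0.79]

[0.37, 0.0, 0.0, 0.79]


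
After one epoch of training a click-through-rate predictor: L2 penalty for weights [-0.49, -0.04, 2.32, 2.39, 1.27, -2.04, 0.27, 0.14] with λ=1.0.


‖w‖₂² = (-0.49)² + (-0.04)² + (2.32)² + (2.39)² + (1.27)² + (-2.04)² + (0.27)² + (0.14)²
     = 0.2401 + 0.0016 + 5.3824 + 5.7121 + 1.6129 + 4.1616 + 0.0729 + 0.0196
     = 17.2032
λ·‖w‖₂² = 1.0·17.2032 = 17.2032

17.2032


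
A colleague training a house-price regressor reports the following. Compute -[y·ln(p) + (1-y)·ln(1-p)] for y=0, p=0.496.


BCE = -[y·ln(p) + (1-y)·ln(1-p)]
= -0 - 1·ln(1-0.496)
= -ln(0.504) = 0.6852

0.6852


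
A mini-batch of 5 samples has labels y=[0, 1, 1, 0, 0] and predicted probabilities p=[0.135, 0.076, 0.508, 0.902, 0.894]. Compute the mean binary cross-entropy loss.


L[0] = -ln(1-0.135) = -ln(0.865) = 0.145
L[1] = -ln(0.076) = 2.577
L[2] = -ln(0.508) = 0.6773
L[3] = -ln(1-0.902) = -ln(0.098) = 2.3228
L[4] = -ln(1-0.894) = -ln(0.106) = 2.2443
mean = (0.145 + 2.577 + 0.6773 + 2.3228 + 2.2443)/5 = 1.5933

1.5933


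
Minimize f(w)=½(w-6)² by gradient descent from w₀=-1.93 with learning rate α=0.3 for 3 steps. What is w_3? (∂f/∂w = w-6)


step 1: grad = -1.93-6 = -7.93; w = -1.93 - 0.3·(-7.93) = 0.449
step 2: grad = 0.449-6 = -5.551; w = 0.449 - 0.3·(-5.551) = 2.1143
step 3: grad = 2.1143-6 = -3.8857; w = 2.1143 - 0.3·(-3.8857) = 3.28001

3.28001


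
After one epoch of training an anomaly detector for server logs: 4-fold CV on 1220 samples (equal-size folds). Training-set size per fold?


Fold size = 1220/4 = 305
Training per fold = 1220 - 305 = 915

915


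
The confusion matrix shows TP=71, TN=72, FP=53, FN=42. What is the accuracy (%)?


Accuracy = (TP+TN)/(TP+TN+FP+FN)
= (71+72)/(238)
= 143/238 = 60.08%

60.08%


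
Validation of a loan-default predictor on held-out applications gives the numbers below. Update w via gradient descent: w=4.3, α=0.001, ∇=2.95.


w_new = w - α·∇
= 4.3 - 0.001·2.95
= 4.3 - 0.00295
= 4.29705

4.29705


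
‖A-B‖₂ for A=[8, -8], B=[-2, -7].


d = √((8+ 2)² + (-8+ 7)²)
  = √(100 + 1)
  = √101 = 10.0499

10.0499


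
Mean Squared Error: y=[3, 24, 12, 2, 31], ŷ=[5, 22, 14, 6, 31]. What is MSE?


Squared errors: (3-5)²=4, (24-22)²=4, (12-14)²=4, (2-6)²=16, (31-31)²=0
Sum = 28
MSE = 28/5 = 28/5

28/5


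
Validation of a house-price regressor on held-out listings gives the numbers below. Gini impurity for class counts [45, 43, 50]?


Probabilities: [45/138, 43/138, 50/138] ≈ [0.3261, 0.3116, 0.3623]
Σpᵢ² = (2025 + 1849 + 2500)/138² = 6374/19044
Gini = 1 - Σpᵢ² = 1 - 6374/19044 = 0.6653

0.6653


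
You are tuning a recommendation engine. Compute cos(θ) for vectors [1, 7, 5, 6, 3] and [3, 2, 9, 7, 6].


A·B = 1·3 + 7·2 + 5·9 + 6·7 + 3·6 = 122
‖A‖ = √120 = 10.9545, ‖B‖ = √179 = 13.3791
cos = 122/(√120·√179) = 122/√21480 = 0.8324

0.8324


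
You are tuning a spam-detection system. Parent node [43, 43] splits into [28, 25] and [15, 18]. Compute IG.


Parent = [43, 43], H_parent = 1
H_left = 0.9977 (n=53), H_right = 0.994 (n=33)
H_children = (53/86)·0.9977 + (33/86)·0.994 = 0.9963
IG = 1 - 0.9963 = 0.0037

0.0037


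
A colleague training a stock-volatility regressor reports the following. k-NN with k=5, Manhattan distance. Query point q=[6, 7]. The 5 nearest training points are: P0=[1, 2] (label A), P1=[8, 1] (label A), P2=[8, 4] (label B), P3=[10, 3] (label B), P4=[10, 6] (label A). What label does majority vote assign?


d(q,P0) = 10  (label A)
d(q,P1) = 8  (label A)
d(q,P2) = 5  (label B)
d(q,P3) = 8  (label B)
d(q,P4) = 5  (label A)
Votes: A=3, B=2
Majority → A

A


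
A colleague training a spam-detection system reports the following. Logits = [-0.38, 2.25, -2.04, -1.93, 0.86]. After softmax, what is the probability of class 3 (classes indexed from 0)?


Exponentials: e^-0.38=0.6839, e^2.25=9.4877, e^-2.04=0.13, e^-1.93=0.1451, e^0.86=2.3632
Sum = 12.8099
Softmax = [0.0534, 0.7407, 0.0102, 0.0113, 0.1845]
p[3] = 0.1451/12.8099 = 0.0113

0.0113


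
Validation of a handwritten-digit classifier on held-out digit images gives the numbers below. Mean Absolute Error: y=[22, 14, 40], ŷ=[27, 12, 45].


Absolute errors: |22-27|=5, |14-12|=2, |40-45|=5
Sum = 12
MAE = 12/3 = 4

4


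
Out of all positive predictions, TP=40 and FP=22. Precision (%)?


Precision = TP/(TP+FP)
= 40/(40+22)
= 40/62 = 64.52%

64.52%


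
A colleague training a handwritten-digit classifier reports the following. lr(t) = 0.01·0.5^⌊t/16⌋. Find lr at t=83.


n_drops = ⌊83/16⌋ = 5
lr = 0.01·0.5^5 = 0.01·0.03125 = 0.0003125

0.0003125


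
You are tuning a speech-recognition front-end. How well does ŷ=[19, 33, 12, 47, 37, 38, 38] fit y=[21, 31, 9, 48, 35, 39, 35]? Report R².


ȳ = 31.1429
SS_res = Σ(y-ŷ)² = 32
SS_tot = Σ(y-ȳ)² = 968.86
R² = 1 - SS_res/SS_tot = 1 - 0.033 = 0.967

0.967


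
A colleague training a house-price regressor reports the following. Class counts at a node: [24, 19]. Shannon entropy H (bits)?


Probabilities: [24/43, 19/43] ≈ [0.5581, 0.4419]
H = -((24/43)·log₂(24/43) + (19/43)·log₂(19/43))
  = 0.9902 bits

0.9902 bits


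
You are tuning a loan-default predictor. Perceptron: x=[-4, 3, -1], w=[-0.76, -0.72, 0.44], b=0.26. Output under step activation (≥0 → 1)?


z = (-4)·(-0.76) + (3)·(-0.72) + (-1)·(0.44) + 0.26
  = 0.7
step(z) = 1 (z≥0)

1


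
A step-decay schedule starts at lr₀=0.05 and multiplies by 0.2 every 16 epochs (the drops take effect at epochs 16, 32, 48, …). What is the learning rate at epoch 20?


n_drops = ⌊20/16⌋ = 1
lr = 0.05·0.2^1 = 0.05·0.2 = 0.01

0.01


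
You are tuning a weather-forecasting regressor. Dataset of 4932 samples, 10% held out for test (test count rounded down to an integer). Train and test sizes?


Test = ⌊4932·10/100⌋ = 493
Train = 4932 - 493 = 4439

Train: 4439, Test: 493


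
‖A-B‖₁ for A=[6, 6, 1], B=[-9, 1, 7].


d = |6+ 9| + |6-1| + |1-7|
  = 15 + 5 + 6
  = 26

26


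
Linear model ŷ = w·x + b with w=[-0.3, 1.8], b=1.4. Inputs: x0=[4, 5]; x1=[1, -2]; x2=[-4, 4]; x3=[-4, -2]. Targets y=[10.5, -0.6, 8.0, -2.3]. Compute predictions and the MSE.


ŷ0 = (-0.3)·(4) + (1.8)·(5) + 1.4 = 9.2
ŷ1 = (-0.3)·(1) + (1.8)·(-2) + 1.4 = -2.5
ŷ2 = (-0.3)·(-4) + (1.8)·(4) + 1.4 = 9.8
ŷ3 = (-0.3)·(-4) + (1.8)·(-2) + 1.4 = -1.0
errors² = [1.69, 3.61, 3.24, 1.69]
MSE = 10.2300/4 = 2.5575

2.5575


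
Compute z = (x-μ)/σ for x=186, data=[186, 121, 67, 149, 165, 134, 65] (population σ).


μ = 126.7143, σ = 42.9907
z = (186 - 126.7143)/42.9907 = 1.379

1.379


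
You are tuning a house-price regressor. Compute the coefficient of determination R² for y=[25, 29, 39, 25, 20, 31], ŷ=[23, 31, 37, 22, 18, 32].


ȳ = 28.1667
SS_res = Σ(y-ŷ)² = 26
SS_tot = Σ(y-ȳ)² = 212.83
R² = 1 - SS_res/SS_tot = 1 - 0.1222 = 0.8778

0.8778


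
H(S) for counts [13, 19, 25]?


Probabilities: [13/57, 19/57, 25/57] ≈ [0.2281, 0.3333, 0.4386]
H = -((13/57)·log₂(13/57) + (19/57)·log₂(19/57) + (25/57)·log₂(25/57))
  = 1.5362 bits

1.5362 bits


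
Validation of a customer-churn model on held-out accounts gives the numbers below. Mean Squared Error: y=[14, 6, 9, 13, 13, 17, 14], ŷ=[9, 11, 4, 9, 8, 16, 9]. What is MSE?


Squared errors: (14-9)²=25, (6-11)²=25, (9-4)²=25, (13-9)²=16, (13-8)²=25, (17-16)²=1, (14-9)²=25
Sum = 142
MSE = 142/7 = 142/7

142/7


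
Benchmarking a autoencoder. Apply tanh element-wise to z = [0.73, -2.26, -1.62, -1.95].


tanh(0.73) = 0.6231
tanh(-2.26) = -0.9785
tanh(-1.62) = -0.9246
tanh(-1.95) = -0.9603
result = [0.6231, -0.9785, -0.9246, -0.9603]

[0.6231, -0.9785, -0.9246, -0.9603]


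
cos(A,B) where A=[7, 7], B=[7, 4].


A·B = 7·7 + 7·4 = 77
‖A‖ = √98 = 9.8995, ‖B‖ = √65 = 8.0623
cos = 77/(√98·√65) = 77/√6370 = 0.9648

0.9648


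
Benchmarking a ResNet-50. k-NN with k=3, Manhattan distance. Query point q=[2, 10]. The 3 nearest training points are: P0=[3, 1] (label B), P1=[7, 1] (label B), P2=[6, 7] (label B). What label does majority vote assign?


d(q,P0) = 10  (label B)
d(q,P1) = 14  (label B)
d(q,P2) = 7  (label B)
Votes: A=0, B=3
Majority → B

B


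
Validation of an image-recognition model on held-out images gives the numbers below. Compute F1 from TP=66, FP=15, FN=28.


Precision = 66/81 = 0.8148
Recall = 66/94 = 0.7021
F1 = 2·P·R/(P+R) = 2·TP/(2·TP+FP+FN) = 132/(132+15+28) = 132/175 = 0.7543

0.7543


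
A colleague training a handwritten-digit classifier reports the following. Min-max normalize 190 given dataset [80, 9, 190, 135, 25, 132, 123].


min=9, max=190
(190-9)/(190-9) = 181/181 = 1.0

1.0


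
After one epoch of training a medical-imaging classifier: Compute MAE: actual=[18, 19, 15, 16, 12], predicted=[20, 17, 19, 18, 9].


Absolute errors: |18-20|=2, |19-17|=2, |15-19|=4, |16-18|=2, |12-9|=3
Sum = 13
MAE = 13/5 = 13/5

13/5


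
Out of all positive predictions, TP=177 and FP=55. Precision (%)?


Precision = TP/(TP+FP)
= 177/(177+55)
= 177/232 = 76.29%

76.29%


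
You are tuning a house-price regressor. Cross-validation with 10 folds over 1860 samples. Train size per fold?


Fold size = 1860/10 = 186
Training per fold = 1860 - 186 = 1674

1674


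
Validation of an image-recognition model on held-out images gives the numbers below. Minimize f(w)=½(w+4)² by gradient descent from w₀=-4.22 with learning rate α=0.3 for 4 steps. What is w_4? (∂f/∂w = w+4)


step 1: grad = -4.22+4 = -0.22; w = -4.22 - 0.3·(-0.22) = -4.154
step 2: grad = -4.154+4 = -0.154; w = -4.154 - 0.3·(-0.154) = -4.1078
step 3: grad = -4.1078+4 = -0.1078; w = -4.1078 - 0.3·(-0.1078) = -4.07546
step 4: grad = -4.07546+4 = -0.07546; w = -4.07546 - 0.3·(-0.07546) = -4.052822

-4.052822


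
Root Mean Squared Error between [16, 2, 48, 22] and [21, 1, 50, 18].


MSE = 46/4 = 11.5
RMSE = √(46/4) = 3.3912

3.3912


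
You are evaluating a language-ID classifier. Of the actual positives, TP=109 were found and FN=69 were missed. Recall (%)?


Recall = TP/(TP+FN)
= 109/(109+69)
= 109/178 = 61.24%

61.24%


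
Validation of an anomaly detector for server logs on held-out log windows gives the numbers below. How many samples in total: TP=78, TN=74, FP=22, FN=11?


Total = TP + TN + FP + FN
= 78 + 74 + 22 + 11
= 185
(Predicted positive: 100, predicted negative: 85)

185


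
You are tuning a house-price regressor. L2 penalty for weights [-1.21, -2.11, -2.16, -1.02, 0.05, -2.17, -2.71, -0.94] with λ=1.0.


‖w‖₂² = (-1.21)² + (-2.11)² + (-2.16)² + (-1.02)² + (0.05)² + (-2.17)² + (-2.71)² + (-0.94)²
     = 1.4641 + 4.4521 + 4.6656 + 1.0404 + 0.0025 + 4.7089 + 7.3441 + 0.8836
     = 24.5613
λ·‖w‖₂² = 1.0·24.5613 = 24.5613

24.5613


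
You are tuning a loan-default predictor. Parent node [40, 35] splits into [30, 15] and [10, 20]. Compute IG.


Parent = [40, 35], H_parent = 0.9968
H_left = 0.9183 (n=45), H_right = 0.9183 (n=30)
H_children = (45/75)·0.9183 + (30/75)·0.9183 = 0.9183
IG = 0.9968 - 0.9183 = 0.0785

0.0785


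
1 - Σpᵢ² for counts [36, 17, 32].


Probabilities: [36/85, 17/85, 32/85] ≈ [0.4235, 0.2, 0.3765]
Σpᵢ² = (1296 + 289 + 1024)/85² = 2609/7225
Gini = 1 - Σpᵢ² = 1 - 2609/7225 = 0.6389

0.6389


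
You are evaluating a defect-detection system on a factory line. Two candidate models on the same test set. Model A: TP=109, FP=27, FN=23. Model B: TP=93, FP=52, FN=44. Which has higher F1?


Model A: P=109/136=0.8015, R=109/132=0.8258, F1=2PR/(P+R)=2TP/(2TP+FP+FN)=218/268=0.8134
Model B: P=93/145=0.6414, R=93/137=0.6788, F1=2PR/(P+R)=2TP/(2TP+FP+FN)=186/282=0.6596
0.8134 > 0.6596 → Model A

Model A


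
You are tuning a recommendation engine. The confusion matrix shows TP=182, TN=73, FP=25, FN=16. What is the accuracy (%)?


Accuracy = (TP+TN)/(TP+TN+FP+FN)
= (182+73)/(296)
= 255/296 = 86.15%

86.15%


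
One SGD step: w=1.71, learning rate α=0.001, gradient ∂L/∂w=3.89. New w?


w_new = w - α·∇
= 1.71 - 0.001·3.89
= 1.71 - 0.00389
= 1.70611

1.70611


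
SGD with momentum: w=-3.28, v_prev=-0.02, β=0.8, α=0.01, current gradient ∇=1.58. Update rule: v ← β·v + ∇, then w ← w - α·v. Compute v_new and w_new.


v_new = 0.8·-0.02 + 1.58 = -0.016 + 1.58 = 1.564
w_new = -3.28 - 0.01·1.564 = -3.28 - 0.01564 = -3.29564

v_new=1.564, w_new=-3.29564


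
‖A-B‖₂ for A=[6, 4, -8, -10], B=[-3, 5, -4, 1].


d = √((6+ 3)² + (4-5)² + (-8+ 4)² + (-10-1)²)
  = √(81 + 1 + 16 + 121)
  = √219 = 14.7986

14.7986


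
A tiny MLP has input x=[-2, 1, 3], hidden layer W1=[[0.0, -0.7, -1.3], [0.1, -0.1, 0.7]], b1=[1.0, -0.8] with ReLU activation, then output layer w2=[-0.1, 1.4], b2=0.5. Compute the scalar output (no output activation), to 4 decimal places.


z1[0] = (0.0)·(-2) + (-0.7)·(1) + (-1.3)·(3) + 1.0 = -3.6
z1[1] = (0.1)·(-2) + (-0.1)·(1) + (0.7)·(3) - 0.8 = 1.0
h = ReLU(z1) = [0.0, 1.0]
output = (-0.1)·(0.0) + (1.4)·(1.0) + 0.5 = 1.9

1.9


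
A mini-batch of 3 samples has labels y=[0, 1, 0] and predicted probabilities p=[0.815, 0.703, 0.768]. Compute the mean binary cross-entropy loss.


L[0] = -ln(1-0.815) = -ln(0.185) = 1.6874
L[1] = -ln(0.703) = 0.3524
L[2] = -ln(1-0.768) = -ln(0.232) = 1.461
mean = (1.6874 + 0.3524 + 1.461)/3 = 1.1669

1.1669


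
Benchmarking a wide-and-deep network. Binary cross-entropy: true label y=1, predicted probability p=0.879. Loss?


BCE = -[y·ln(p) + (1-y)·ln(1-p)]
= -1·ln(0.879) - 0
= -ln(0.879) = 0.129

0.129


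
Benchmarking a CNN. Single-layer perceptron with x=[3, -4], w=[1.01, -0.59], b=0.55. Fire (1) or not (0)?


z = (3)·(1.01) + (-4)·(-0.59) + 0.55
  = 5.94
step(z) = 1 (z≥0)

1


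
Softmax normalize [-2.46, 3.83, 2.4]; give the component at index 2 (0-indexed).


Exponentials: e^-2.46=0.0854, e^3.83=46.0625, e^2.4=11.0232
Sum = 57.1711
Softmax = [0.0015, 0.8057, 0.1928]
p[2] = 11.0232/57.1711 = 0.1928

0.1928


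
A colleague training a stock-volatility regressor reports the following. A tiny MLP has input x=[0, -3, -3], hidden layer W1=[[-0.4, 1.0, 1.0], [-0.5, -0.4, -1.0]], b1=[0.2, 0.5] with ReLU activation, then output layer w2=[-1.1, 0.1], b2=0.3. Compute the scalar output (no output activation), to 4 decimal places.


z1[0] = (-0.4)·(0) + (1.0)·(-3) + (1.0)·(-3) + 0.2 = -5.8
z1[1] = (-0.5)·(0) + (-0.4)·(-3) + (-1.0)·(-3) + 0.5 = 4.7
h = ReLU(z1) = [0.0, 4.7]
output = (-1.1)·(0.0) + (0.1)·(4.7) + 0.3 = 0.77

0.77


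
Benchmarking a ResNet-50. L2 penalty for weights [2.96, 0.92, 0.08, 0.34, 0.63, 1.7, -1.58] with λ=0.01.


‖w‖₂² = (2.96)² + (0.92)² + (0.08)² + (0.34)² + (0.63)² + (1.7)² + (-1.58)²
     = 8.7616 + 0.8464 + 0.0064 + 0.1156 + 0.3969 + 2.89 + 2.4964
     = 15.5133
λ·‖w‖₂² = 0.01·15.5133 = 0.155133

0.155133


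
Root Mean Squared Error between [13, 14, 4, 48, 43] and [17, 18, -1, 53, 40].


MSE = 91/5 = 18.2
RMSE = √(91/5) = 4.2661

4.2661


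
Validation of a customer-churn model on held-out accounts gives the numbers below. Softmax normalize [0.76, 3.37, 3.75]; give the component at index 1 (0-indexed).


Exponentials: e^0.76=2.1383, e^3.37=29.0785, e^3.75=42.5211
Sum = 73.7379
Softmax = [0.029, 0.3943, 0.5767]
p[1] = 29.0785/73.7379 = 0.3943

0.3943


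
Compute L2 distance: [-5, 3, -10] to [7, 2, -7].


d = √((-5-7)² + (3-2)² + (-10+ 7)²)
  = √(144 + 1 + 9)
  = √154 = 12.4097

12.4097


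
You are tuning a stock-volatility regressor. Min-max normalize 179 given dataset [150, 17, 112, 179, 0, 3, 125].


min=0, max=179
(179-0)/(179-0) = 179/179 = 1.0

1.0


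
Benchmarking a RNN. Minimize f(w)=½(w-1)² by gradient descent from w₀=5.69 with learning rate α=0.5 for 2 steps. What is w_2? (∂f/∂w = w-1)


step 1: grad = 5.69-1 = 4.69; w = 5.69 - 0.5·(4.69) = 3.345
step 2: grad = 3.345-1 = 2.345; w = 3.345 - 0.5·(2.345) = 2.1725

2.1725


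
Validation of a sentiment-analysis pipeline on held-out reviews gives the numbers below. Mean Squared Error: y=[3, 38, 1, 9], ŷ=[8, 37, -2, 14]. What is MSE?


Squared errors: (3-8)²=25, (38-37)²=1, (1+ 2)²=9, (9-14)²=25
Sum = 60
MSE = 60/4 = 15

15


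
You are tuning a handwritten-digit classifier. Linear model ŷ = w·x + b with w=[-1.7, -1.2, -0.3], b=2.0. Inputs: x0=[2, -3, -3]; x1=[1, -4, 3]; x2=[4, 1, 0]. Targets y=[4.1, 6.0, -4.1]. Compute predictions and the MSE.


ŷ0 = (-1.7)·(2) + (-1.2)·(-3) + (-0.3)·(-3) + 2.0 = 3.1
ŷ1 = (-1.7)·(1) + (-1.2)·(-4) + (-0.3)·(3) + 2.0 = 4.2
ŷ2 = (-1.7)·(4) + (-1.2)·(1) + (-0.3)·(0) + 2.0 = -6.0
errors² = [1.0, 3.24, 3.61]
MSE = 7.8500/3 = 2.6167

2.6167


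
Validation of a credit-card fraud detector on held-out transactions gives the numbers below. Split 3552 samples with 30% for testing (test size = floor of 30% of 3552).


Test = ⌊3552·30/100⌋ = 1065
Train = 3552 - 1065 = 2487

Train: 2487, Test: 1065


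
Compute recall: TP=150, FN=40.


Recall = TP/(TP+FN)
= 150/(150+40)
= 150/190 = 78.95%

78.95%


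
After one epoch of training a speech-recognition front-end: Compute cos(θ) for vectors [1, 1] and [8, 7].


A·B = 1·8 + 1·7 = 15
‖A‖ = √2 = 1.4142, ‖B‖ = √113 = 10.6301
cos = 15/(√2·√113) = 15/√226 = 0.9978

0.9978


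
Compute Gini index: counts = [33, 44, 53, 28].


Probabilities: [33/158, 44/158, 53/158, 28/158] ≈ [0.2089, 0.2785, 0.3354, 0.1772]
Σpᵢ² = (1089 + 1936 + 2809 + 784)/158² = 6618/24964
Gini = 1 - Σpᵢ² = 1 - 6618/24964 = 0.7349

0.7349


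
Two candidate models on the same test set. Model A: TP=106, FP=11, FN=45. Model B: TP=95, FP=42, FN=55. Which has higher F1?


Model A: P=106/117=0.906, R=106/151=0.702, F1=2PR/(P+R)=2TP/(2TP+FP+FN)=212/268=0.791
Model B: P=95/137=0.6934, R=95/150=0.6333, F1=2PR/(P+R)=2TP/(2TP+FP+FN)=190/287=0.662
0.791 > 0.662 → Model A

Model A


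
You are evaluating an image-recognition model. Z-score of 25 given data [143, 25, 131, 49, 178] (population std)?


μ = 105.2, σ = 58.2834
z = (25 - 105.2)/58.2834 = -1.376

-1.376


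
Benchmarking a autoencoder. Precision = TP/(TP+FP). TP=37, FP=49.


Precision = TP/(TP+FP)
= 37/(37+49)
= 37/86 = 43.02%

43.02%


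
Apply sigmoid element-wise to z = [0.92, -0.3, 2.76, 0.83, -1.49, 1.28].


σ(0.92) = 1/(1+e^-0.92) = 0.715
σ(-0.3) = 1/(1+e^0.3) = 0.4256
σ(2.76) = 1/(1+e^-2.76) = 0.9405
σ(0.83) = 1/(1+e^-0.83) = 0.6964
σ(-1.49) = 1/(1+e^1.49) = 0.1839
σ(1.28) = 1/(1+e^-1.28) = 0.7824
result = [0.715, 0.4256, 0.9405, 0.6964, 0.1839, 0.7824]

[0.715, 0.4256, 0.9405, 0.6964, 0.1839, 0.7824]


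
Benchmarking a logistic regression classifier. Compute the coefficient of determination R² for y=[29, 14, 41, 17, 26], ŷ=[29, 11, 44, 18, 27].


ȳ = 25.4
SS_res = Σ(y-ŷ)² = 20
SS_tot = Σ(y-ȳ)² = 457.2
R² = 1 - SS_res/SS_tot = 1 - 0.0437 = 0.9563

0.9563


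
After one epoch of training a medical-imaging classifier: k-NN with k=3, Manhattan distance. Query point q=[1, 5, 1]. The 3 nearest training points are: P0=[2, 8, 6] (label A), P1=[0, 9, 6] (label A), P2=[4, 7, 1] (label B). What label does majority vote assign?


d(q,P0) = 9  (label A)
d(q,P1) = 10  (label A)
d(q,P2) = 5  (label B)
Votes: A=2, B=1
Majority → A

A


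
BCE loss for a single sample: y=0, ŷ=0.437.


BCE = -[y·ln(p) + (1-y)·ln(1-p)]
= -0 - 1·ln(1-0.437)
= -ln(0.563) = 0.5745

0.5745


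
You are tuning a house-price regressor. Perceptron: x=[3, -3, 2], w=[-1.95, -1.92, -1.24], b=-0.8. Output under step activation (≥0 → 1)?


z = (3)·(-1.95) + (-3)·(-1.92) + (2)·(-1.24) - 0.8
  = -3.37
step(z) = 0 (z<0)

0


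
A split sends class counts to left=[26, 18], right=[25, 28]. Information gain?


Parent = [51, 46], H_parent = 0.9981
H_left = 0.976 (n=44), H_right = 0.9977 (n=53)
H_children = (44/97)·0.976 + (53/97)·0.9977 = 0.9879
IG = 0.9981 - 0.9879 = 0.0102

0.0102


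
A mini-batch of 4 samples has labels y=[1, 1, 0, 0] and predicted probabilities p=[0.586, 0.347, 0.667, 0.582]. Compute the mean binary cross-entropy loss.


L[0] = -ln(0.586) = 0.5344
L[1] = -ln(0.347) = 1.0584
L[2] = -ln(1-0.667) = -ln(0.333) = 1.0996
L[3] = -ln(1-0.582) = -ln(0.418) = 0.8723
mean = (0.5344 + 1.0584 + 1.0996 + 0.8723)/4 = 0.8912

0.8912


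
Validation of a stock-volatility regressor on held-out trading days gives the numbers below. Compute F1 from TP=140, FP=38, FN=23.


Precision = 140/178 = 0.7865
Recall = 140/163 = 0.8589
F1 = 2·P·R/(P+R) = 2·TP/(2·TP+FP+FN) = 280/(280+38+23) = 280/341 = 0.8211

0.8211


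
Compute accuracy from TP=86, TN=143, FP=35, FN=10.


Accuracy = (TP+TN)/(TP+TN+FP+FN)
= (86+143)/(274)
= 229/274 = 83.58%

83.58%


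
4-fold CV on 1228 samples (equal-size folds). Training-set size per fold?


Fold size = 1228/4 = 307
Training per fold = 1228 - 307 = 921

921


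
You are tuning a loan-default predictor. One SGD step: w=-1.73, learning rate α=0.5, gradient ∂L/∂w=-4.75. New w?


w_new = w - α·∇
= -1.73 - 0.5·-4.75
= -1.73 + 2.375
= 0.645

0.645


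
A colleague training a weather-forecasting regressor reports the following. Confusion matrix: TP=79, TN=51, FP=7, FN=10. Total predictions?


Total = TP + TN + FP + FN
= 79 + 51 + 7 + 10
= 147
(Predicted positive: 86, predicted negative: 61)

147


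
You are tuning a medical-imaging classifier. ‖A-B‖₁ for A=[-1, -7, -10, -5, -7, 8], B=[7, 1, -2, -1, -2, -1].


d = |-1-7| + |-7-1| + |-10+ 2| + |-5+ 1| + |-7+ 2| + |8+ 1|
  = 8 + 8 + 8 + 4 + 5 + 9
  = 42

42


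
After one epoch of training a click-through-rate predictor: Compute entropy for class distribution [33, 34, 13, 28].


Probabilities: [33/108, 34/108, 13/108, 28/108] ≈ [0.3056, 0.3148, 0.1204, 0.2593]
H = -((33/108)·log₂(33/108) + (34/108)·log₂(34/108) + (13/108)·log₂(13/108) + (28/108)·log₂(28/108))
  = 1.9202 bits

1.9202 bits


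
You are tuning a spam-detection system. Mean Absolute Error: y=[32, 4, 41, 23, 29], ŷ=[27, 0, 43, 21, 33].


Absolute errors: |32-27|=5, |4-0|=4, |41-43|=2, |23-21|=2, |29-33|=4
Sum = 17
MAE = 17/5 = 17/5

17/5


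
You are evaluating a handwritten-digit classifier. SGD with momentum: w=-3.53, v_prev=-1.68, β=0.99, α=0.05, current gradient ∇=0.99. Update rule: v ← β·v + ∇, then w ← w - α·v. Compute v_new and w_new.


v_new = 0.99·-1.68 + 0.99 = -1.6632 + 0.99 = -0.6732
w_new = -3.53 - 0.05·-0.6732 = -3.53 + 0.03366 = -3.49634

v_new=-0.6732, w_new=-3.49634


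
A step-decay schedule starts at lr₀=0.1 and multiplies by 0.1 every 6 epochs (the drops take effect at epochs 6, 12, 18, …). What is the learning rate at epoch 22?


n_drops = ⌊22/6⌋ = 3
lr = 0.1·0.1^3 = 0.1·0.001 = 0.0001

0.0001


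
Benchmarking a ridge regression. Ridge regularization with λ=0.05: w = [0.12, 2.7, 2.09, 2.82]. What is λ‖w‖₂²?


‖w‖₂² = (0.12)² + (2.7)² + (2.09)² + (2.82)²
     = 0.0144 + 7.29 + 4.3681 + 7.9524
     = 19.6249
λ·‖w‖₂² = 0.05·19.6249 = 0.981245

0.981245


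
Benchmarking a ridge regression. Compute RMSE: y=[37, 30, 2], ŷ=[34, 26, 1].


MSE = 26/3 = 8.6667
RMSE = √(26/3) = 2.9439

2.9439


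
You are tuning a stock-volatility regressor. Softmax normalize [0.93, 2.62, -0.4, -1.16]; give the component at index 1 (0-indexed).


Exponentials: e^0.93=2.5345, e^2.62=13.7357, e^-0.4=0.6703, e^-1.16=0.3135
Sum = 17.254
Softmax = [0.1469, 0.7961, 0.0389, 0.0182]
p[1] = 13.7357/17.254 = 0.7961

0.7961


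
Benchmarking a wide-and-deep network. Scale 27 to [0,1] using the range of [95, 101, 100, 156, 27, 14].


min=14, max=156
(27-14)/(156-14) = 13/142 = 0.0915

0.0915


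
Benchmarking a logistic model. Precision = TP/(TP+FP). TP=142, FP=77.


Precision = TP/(TP+FP)
= 142/(142+77)
= 142/219 = 64.84%

64.84%


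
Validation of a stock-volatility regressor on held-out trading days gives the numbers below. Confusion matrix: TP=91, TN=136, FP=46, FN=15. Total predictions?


Total = TP + TN + FP + FN
= 91 + 136 + 46 + 15
= 288
(Predicted positive: 137, predicted negative: 151)

288


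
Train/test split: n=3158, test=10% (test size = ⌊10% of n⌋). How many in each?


Test = ⌊3158·10/100⌋ = 315
Train = 3158 - 315 = 2843

Train: 2843, Test: 315


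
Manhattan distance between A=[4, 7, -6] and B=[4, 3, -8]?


d = |4-4| + |7-3| + |-6+ 8|
  = 0 + 4 + 2
  = 6

6


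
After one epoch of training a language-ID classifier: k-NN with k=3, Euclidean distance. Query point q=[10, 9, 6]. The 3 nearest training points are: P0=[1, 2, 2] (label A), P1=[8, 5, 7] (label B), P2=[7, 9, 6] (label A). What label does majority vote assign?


d(q,P0) = 12.083  (label A)
d(q,P1) = 4.5826  (label B)
d(q,P2) = 3.0  (label A)
Votes: A=2, B=1
Majority → A

A


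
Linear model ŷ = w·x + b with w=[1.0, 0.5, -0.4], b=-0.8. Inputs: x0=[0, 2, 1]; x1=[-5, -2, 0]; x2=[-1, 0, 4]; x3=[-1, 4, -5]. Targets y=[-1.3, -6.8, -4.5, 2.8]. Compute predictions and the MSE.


ŷ0 = (1.0)·(0) + (0.5)·(2) + (-0.4)·(1) - 0.8 = -0.2
ŷ1 = (1.0)·(-5) + (0.5)·(-2) + (-0.4)·(0) - 0.8 = -6.8
ŷ2 = (1.0)·(-1) + (0.5)·(0) + (-0.4)·(4) - 0.8 = -3.4
ŷ3 = (1.0)·(-1) + (0.5)·(4) + (-0.4)·(-5) - 0.8 = 2.2
errors² = [1.21, 0.0, 1.21, 0.36]
MSE = 2.7800/4 = 0.695

0.695


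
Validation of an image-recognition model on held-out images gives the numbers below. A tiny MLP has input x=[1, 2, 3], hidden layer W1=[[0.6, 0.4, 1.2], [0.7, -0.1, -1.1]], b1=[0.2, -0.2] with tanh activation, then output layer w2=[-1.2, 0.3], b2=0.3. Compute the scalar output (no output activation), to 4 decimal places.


z1[0] = (0.6)·(1) + (0.4)·(2) + (1.2)·(3) + 0.2 = 5.2
z1[1] = (0.7)·(1) + (-0.1)·(2) + (-1.1)·(3) - 0.2 = -3.0
h = tanh(z1) = [0.9999, -0.9951]
output = (-1.2)·(0.9999) + (0.3)·(-0.9951) + 0.3 = -1.1984

-1.1984


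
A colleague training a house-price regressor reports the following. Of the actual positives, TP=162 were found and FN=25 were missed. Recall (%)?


Recall = TP/(TP+FN)
= 162/(162+25)
= 162/187 = 86.63%

86.63%


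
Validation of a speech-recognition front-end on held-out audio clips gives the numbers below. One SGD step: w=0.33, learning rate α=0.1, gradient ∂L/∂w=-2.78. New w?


w_new = w - α·∇
= 0.33 - 0.1·-2.78
= 0.33 + 0.278
= 0.608

0.608


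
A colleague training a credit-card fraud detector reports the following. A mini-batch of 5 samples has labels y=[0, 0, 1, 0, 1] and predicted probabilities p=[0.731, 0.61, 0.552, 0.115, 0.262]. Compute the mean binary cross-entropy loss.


L[0] = -ln(1-0.731) = -ln(0.269) = 1.313
L[1] = -ln(1-0.61) = -ln(0.39) = 0.9416
L[2] = -ln(0.552) = 0.5942
L[3] = -ln(1-0.115) = -ln(0.885) = 0.1222
L[4] = -ln(0.262) = 1.3394
mean = (1.313 + 0.9416 + 0.5942 + 0.1222 + 1.3394)/5 = 0.8621

0.8621


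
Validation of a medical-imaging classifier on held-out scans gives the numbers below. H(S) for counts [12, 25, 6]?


Probabilities: [12/43, 25/43, 6/43] ≈ [0.2791, 0.5814, 0.1395]
H = -((12/43)·log₂(12/43) + (25/43)·log₂(25/43) + (6/43)·log₂(6/43))
  = 1.3652 bits

1.3652 bits


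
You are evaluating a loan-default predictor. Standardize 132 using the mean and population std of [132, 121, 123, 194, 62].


μ = 126.4, σ = 41.9266
z = (132 - 126.4)/41.9266 = 0.1336

0.1336


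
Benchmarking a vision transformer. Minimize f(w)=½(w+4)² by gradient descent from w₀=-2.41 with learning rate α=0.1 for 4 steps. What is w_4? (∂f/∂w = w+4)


step 1: grad = -2.41+4 = 1.59; w = -2.41 - 0.1·(1.59) = -2.569
step 2: grad = -2.569+4 = 1.431; w = -2.569 - 0.1·(1.431) = -2.7121
step 3: grad = -2.7121+4 = 1.2879; w = -2.7121 - 0.1·(1.2879) = -2.84089
step 4: grad = -2.84089+4 = 1.15911; w = -2.84089 - 0.1·(1.15911) = -2.956801

-2.956801


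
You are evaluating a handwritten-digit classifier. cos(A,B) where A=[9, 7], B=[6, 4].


A·B = 9·6 + 7·4 = 82
‖A‖ = √130 = 11.4018, ‖B‖ = √52 = 7.2111
cos = 82/(√130·√52) = 82/√6760 = 0.9973

0.9973


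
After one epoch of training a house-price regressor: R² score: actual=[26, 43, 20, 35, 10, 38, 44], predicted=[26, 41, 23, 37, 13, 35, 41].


ȳ = 30.8571
SS_res = Σ(y-ŷ)² = 44
SS_tot = Σ(y-ȳ)² = 964.86
R² = 1 - SS_res/SS_tot = 1 - 0.0456 = 0.9544

0.9544


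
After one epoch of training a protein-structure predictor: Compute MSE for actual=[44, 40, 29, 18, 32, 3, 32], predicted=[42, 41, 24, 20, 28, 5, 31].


Squared errors: (44-42)²=4, (40-41)²=1, (29-24)²=25, (18-20)²=4, (32-28)²=16, (3-5)²=4, (32-31)²=1
Sum = 55
MSE = 55/7 = 55/7

55/7


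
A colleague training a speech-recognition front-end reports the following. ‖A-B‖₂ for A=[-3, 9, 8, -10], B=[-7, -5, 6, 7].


d = √((-3+ 7)² + (9+ 5)² + (8-6)² + (-10-7)²)
  = √(16 + 196 + 4 + 289)
  = √505 = 22.4722

22.4722


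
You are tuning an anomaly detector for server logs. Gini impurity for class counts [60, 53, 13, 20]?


Probabilities: [60/146, 53/146, 13/146, 20/146] ≈ [0.411, 0.363, 0.089, 0.137]
Σpᵢ² = (3600 + 2809 + 169 + 400)/146² = 6978/21316
Gini = 1 - Σpᵢ² = 1 - 6978/21316 = 0.6726

0.6726


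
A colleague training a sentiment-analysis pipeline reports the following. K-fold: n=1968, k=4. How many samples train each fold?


Fold size = 1968/4 = 492
Training per fold = 1968 - 492 = 1476

1476


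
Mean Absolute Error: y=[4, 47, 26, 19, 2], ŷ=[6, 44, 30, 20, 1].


Absolute errors: |4-6|=2, |47-44|=3, |26-30|=4, |19-20|=1, |2-1|=1
Sum = 11
MAE = 11/5 = 11/5

11/5


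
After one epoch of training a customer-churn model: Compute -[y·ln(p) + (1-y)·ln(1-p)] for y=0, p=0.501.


BCE = -[y·ln(p) + (1-y)·ln(1-p)]
= -0 - 1·ln(1-0.501)
= -ln(0.499) = 0.6951

0.6951


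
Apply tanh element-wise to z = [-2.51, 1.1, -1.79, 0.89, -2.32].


tanh(-2.51) = -0.9869
tanh(1.1) = 0.8005
tanh(-1.79) = -0.9458
tanh(0.89) = 0.7114
tanh(-2.32) = -0.9809
result = [-0.9869, 0.8005, -0.9458, 0.7114, -0.9809]

[-0.9869, 0.8005, -0.9458, 0.7114, -0.9809]


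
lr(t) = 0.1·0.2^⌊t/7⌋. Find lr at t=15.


n_drops = ⌊15/7⌋ = 2
lr = 0.1·0.2^2 = 0.1·0.04 = 0.004

0.004


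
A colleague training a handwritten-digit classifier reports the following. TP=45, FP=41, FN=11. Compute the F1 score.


Precision = 45/86 = 0.5233
Recall = 45/56 = 0.8036
F1 = 2·P·R/(P+R) = 2·TP/(2·TP+FP+FN) = 90/(90+41+11) = 90/142 = 0.6338

0.6338


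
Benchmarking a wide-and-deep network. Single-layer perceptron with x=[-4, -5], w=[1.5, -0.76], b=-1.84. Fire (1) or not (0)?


z = (-4)·(1.5) + (-5)·(-0.76) - 1.84
  = -4.04
step(z) = 0 (z<0)

0


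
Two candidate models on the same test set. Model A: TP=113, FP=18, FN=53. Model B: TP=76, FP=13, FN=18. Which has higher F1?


Model A: P=113/131=0.8626, R=113/166=0.6807, F1=2PR/(P+R)=2TP/(2TP+FP+FN)=226/297=0.7609
Model B: P=76/89=0.8539, R=76/94=0.8085, F1=2PR/(P+R)=2TP/(2TP+FP+FN)=152/183=0.8306
0.7609 < 0.8306 → Model B

Model B


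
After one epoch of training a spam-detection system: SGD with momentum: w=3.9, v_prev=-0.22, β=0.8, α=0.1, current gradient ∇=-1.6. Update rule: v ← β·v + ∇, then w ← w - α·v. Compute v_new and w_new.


v_new = 0.8·-0.22 - 1.6 = -0.176 - 1.6 = -1.776
w_new = 3.9 - 0.1·-1.776 = 3.9 + 0.1776 = 4.0776

v_new=-1.776, w_new=4.0776


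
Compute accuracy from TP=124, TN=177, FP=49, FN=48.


Accuracy = (TP+TN)/(TP+TN+FP+FN)
= (124+177)/(398)
= 301/398 = 75.63%

75.63%


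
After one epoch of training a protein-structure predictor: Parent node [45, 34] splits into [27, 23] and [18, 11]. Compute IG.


Parent = [45, 34], H_parent = 0.986
H_left = 0.9954 (n=50), H_right = 0.9576 (n=29)
H_children = (50/79)·0.9954 + (29/79)·0.9576 = 0.9815
IG = 0.986 - 0.9815 = 0.0045

0.0045


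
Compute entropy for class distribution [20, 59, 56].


Probabilities: [20/135, 59/135, 56/135] ≈ [0.1481, 0.437, 0.4148]
H = -((20/135)·log₂(20/135) + (59/135)·log₂(59/135) + (56/135)·log₂(56/135))
  = 1.4566 bits

1.4566 bits


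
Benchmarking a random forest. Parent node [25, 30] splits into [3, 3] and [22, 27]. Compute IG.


Parent = [25, 30], H_parent = 0.994
H_left = 1 (n=6), H_right = 0.9925 (n=49)
H_children = (6/55)·1 + (49/55)·0.9925 = 0.9933
IG = 0.994 - 0.9933 = 0.0007

0.0007


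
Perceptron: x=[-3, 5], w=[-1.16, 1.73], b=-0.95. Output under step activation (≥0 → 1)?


z = (-3)·(-1.16) + (5)·(1.73) - 0.95
  = 11.18
step(z) = 1 (z≥0)

1


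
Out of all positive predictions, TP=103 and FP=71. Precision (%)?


Precision = TP/(TP+FP)
= 103/(103+71)
= 103/174 = 59.2%

59.2%


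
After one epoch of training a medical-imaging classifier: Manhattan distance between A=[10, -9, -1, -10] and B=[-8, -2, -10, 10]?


d = |10+ 8| + |-9+ 2| + |-1+ 10| + |-10-10|
  = 18 + 7 + 9 + 20
  = 54

54


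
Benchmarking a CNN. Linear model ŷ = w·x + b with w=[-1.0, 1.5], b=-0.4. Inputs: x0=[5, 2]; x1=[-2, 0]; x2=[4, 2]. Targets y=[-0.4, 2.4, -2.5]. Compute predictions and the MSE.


ŷ0 = (-1.0)·(5) + (1.5)·(2) - 0.4 = -2.4
ŷ1 = (-1.0)·(-2) + (1.5)·(0) - 0.4 = 1.6
ŷ2 = (-1.0)·(4) + (1.5)·(2) - 0.4 = -1.4
errors² = [4.0, 0.64, 1.21]
MSE = 5.8500/3 = 1.95

1.95


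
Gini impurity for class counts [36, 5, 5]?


Probabilities: [36/46, 5/46, 5/46] ≈ [0.7826, 0.1087, 0.1087]
Σpᵢ² = (1296 + 25 + 25)/46² = 1346/2116
Gini = 1 - Σpᵢ² = 1 - 1346/2116 = 0.3639

0.3639


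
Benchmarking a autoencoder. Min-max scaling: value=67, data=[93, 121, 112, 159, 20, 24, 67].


min=20, max=159
(67-20)/(159-20) = 47/139 = 0.3381

0.3381


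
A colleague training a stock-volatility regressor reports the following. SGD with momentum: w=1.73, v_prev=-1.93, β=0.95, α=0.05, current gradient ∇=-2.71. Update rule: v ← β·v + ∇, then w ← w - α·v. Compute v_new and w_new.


v_new = 0.95·-1.93 - 2.71 = -1.8335 - 2.71 = -4.5435
w_new = 1.73 - 0.05·-4.5435 = 1.73 + 0.227175 = 1.957175

v_new=-4.5435, w_new=1.957175


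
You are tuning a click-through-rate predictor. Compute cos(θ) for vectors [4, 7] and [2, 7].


A·B = 4·2 + 7·7 = 57
‖A‖ = √65 = 8.0623, ‖B‖ = √53 = 7.2801
cos = 57/(√65·√53) = 57/√3445 = 0.9711

0.9711


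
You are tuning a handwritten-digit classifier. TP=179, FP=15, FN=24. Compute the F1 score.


Precision = 179/194 = 0.9227
Recall = 179/203 = 0.8818
F1 = 2·P·R/(P+R) = 2·TP/(2·TP+FP+FN) = 358/(358+15+24) = 358/397 = 0.9018

0.9018


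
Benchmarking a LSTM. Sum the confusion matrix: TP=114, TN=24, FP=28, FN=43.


Total = TP + TN + FP + FN
= 114 + 24 + 28 + 43
= 209
(Predicted positive: 142, predicted negative: 67)

209


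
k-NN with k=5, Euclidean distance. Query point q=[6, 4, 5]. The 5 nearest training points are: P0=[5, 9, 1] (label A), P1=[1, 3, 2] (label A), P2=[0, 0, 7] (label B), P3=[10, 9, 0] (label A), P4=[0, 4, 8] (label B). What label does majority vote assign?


d(q,P0) = 6.4807  (label A)
d(q,P1) = 5.9161  (label A)
d(q,P2) = 7.4833  (label B)
d(q,P3) = 8.124  (label A)
d(q,P4) = 6.7082  (label B)
Votes: A=3, B=2
Majority → A

A


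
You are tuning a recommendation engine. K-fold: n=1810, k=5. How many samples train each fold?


Fold size = 1810/5 = 362
Training per fold = 1810 - 362 = 1448

1448


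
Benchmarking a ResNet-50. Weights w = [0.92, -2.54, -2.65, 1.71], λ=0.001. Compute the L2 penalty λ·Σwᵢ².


‖w‖₂² = (0.92)² + (-2.54)² + (-2.65)² + (1.71)²
     = 0.8464 + 6.4516 + 7.0225 + 2.9241
     = 17.2446
λ·‖w‖₂² = 0.001·17.2446 = 0.017245

0.017245


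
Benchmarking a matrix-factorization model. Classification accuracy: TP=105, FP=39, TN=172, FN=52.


Accuracy = (TP+TN)/(TP+TN+FP+FN)
= (105+172)/(368)
= 277/368 = 75.27%

75.27%


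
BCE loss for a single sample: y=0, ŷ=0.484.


BCE = -[y·ln(p) + (1-y)·ln(1-p)]
= -0 - 1·ln(1-0.484)
= -ln(0.516) = 0.6616

0.6616


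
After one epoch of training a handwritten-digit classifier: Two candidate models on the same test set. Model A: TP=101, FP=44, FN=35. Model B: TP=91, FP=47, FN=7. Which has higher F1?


Model A: P=101/145=0.6966, R=101/136=0.7426, F1=2PR/(P+R)=2TP/(2TP+FP+FN)=202/281=0.7189
Model B: P=91/138=0.6594, R=91/98=0.9286, F1=2PR/(P+R)=2TP/(2TP+FP+FN)=182/236=0.7712
0.7189 < 0.7712 → Model B

Model B
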